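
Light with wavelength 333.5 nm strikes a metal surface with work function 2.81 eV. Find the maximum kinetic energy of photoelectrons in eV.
0.9077 eV

Using Einstein's photoelectric equation: KE_max = hf - φ = hc/λ - φ

First, calculate the photon energy:
E_photon = hc/λ = (6.626×10⁻³⁴ J·s)(3×10⁸ m/s) / (333.5×10⁻⁹ m)
E_photon = 3.7177 eV

Then, the maximum kinetic energy:
KE_max = E_photon - φ = 3.7177 eV - 2.81 eV = 0.9077 eV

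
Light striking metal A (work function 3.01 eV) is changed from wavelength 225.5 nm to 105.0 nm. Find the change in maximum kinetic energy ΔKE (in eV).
6.3098 eV

Using Einstein's equation: KE_max = hc/λ - φ

For λ₁ = 225.5 nm:
KE₁ = hc/λ₁ - φ = 5.4982 - 3.01 = 2.4882 eV

For λ₂ = 105.0 nm:
KE₂ = hc/λ₂ - φ = 11.8080 - 3.01 = 8.7980 eV

Change in KE:
ΔKE = KE₂ - KE₁ = 8.7980 - 2.4882 = 6.3098 eV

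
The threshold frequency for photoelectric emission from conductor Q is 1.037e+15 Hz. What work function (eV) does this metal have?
4.29 eV

At the threshold frequency, photon energy equals work function:
φ = hf₀

Calculating:
φ = (6.626×10⁻³⁴ J·s)(1.037e+15 Hz)
φ = 4.29 eV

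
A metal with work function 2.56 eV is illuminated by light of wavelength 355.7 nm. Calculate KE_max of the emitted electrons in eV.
0.9256 eV

Using Einstein's photoelectric equation: KE_max = hf - φ = hc/λ - φ

First, calculate the photon energy:
E_photon = hc/λ = (6.626×10⁻³⁴ J·s)(3×10⁸ m/s) / (355.7×10⁻⁹ m)
E_photon = 3.4856 eV

Then, the maximum kinetic energy:
KE_max = E_photon - φ = 3.4856 eV - 2.56 eV = 0.9256 eV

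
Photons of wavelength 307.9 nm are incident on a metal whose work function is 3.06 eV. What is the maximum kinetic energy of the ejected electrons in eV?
0.9668 eV

Using Einstein's photoelectric equation: KE_max = hf - φ = hc/λ - φ

First, calculate the photon energy:
E_photon = hc/λ = (6.626×10⁻³⁴ J·s)(3×10⁸ m/s) / (307.9×10⁻⁹ m)
E_photon = 4.0268 eV

Then, the maximum kinetic energy:
KE_max = E_photon - φ = 4.0268 eV - 3.06 eV = 0.9668 eV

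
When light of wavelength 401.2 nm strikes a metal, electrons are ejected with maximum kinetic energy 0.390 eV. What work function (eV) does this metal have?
2.70 eV

From Einstein's photoelectric equation: KE_max = hf - φ = hc/λ - φ

Rearranging for φ:
φ = hc/λ - KE_max

Calculate photon energy:
E_photon = hc/λ = 3.0903 eV

Therefore:
φ = 3.0903 - 0.390 = 2.70 eV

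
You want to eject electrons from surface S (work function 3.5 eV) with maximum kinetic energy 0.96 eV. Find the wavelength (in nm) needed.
277.99 nm

From Einstein's equation: KE_max = hc/λ - φ

Rearranging for λ:
hc/λ = KE_max + φ
λ = hc/(KE_max + φ)

Required photon energy:
E_photon = KE_max + φ = 0.96 + 3.5 = 4.46 eV

Required wavelength:
λ = hc/E_photon = (6.626×10⁻³⁴)(3×10⁸) / (4.46 × 1.602×10⁻¹⁹)
λ = 277.99 nm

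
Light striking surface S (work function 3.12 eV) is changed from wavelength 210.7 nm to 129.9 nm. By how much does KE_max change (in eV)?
3.6602 eV

Using Einstein's equation: KE_max = hc/λ - φ

For λ₁ = 210.7 nm:
KE₁ = hc/λ₁ - φ = 5.8844 - 3.12 = 2.7644 eV

For λ₂ = 129.9 nm:
KE₂ = hc/λ₂ - φ = 9.5446 - 3.12 = 6.4246 eV

Change in KE:
ΔKE = KE₂ - KE₁ = 6.4246 - 2.7644 = 3.6602 eV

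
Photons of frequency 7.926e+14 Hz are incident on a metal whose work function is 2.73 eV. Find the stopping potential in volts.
0.5479 V

The stopping potential V_s satisfies: eV_s = KE_max

First, find KE_max using Einstein's equation:
E_photon = hf = (6.626×10⁻³⁴ J·s)(7.926e+14 Hz) = 3.2779 eV
KE_max = E_photon - φ = 3.2779 - 2.73 = 0.5479 eV

Since eV_s = KE_max:
V_s = KE_max/e = 0.5479 V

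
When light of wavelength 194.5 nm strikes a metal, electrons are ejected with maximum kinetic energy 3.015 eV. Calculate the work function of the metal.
3.36 eV

From Einstein's photoelectric equation: KE_max = hf - φ = hc/λ - φ

Rearranging for φ:
φ = hc/λ - KE_max

Calculate photon energy:
E_photon = hc/λ = 6.3745 eV

Therefore:
φ = 6.3745 - 3.015 = 3.36 eV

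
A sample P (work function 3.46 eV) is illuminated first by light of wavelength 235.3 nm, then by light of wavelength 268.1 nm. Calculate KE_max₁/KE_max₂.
1.5536

Using Einstein's equation: KE_max = hc/λ - φ

For λ₁ = 235.3 nm:
E₁ = hc/λ₁ = 5.2692 eV
KE₁ = E₁ - φ = 5.2692 - 3.46 = 1.8092 eV

For λ₂ = 268.1 nm:
E₂ = hc/λ₂ = 4.6246 eV
KE₂ = E₂ - φ = 4.6246 - 3.46 = 1.1646 eV

Ratio: KE₁/KE₂ = 1.8092/1.1646 = 1.5536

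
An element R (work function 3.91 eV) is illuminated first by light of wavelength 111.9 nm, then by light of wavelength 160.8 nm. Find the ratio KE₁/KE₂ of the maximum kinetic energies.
1.8866

Using Einstein's equation: KE_max = hc/λ - φ

For λ₁ = 111.9 nm:
E₁ = hc/λ₁ = 11.0799 eV
KE₁ = E₁ - φ = 11.0799 - 3.91 = 7.1699 eV

For λ₂ = 160.8 nm:
E₂ = hc/λ₂ = 7.7105 eV
KE₂ = E₂ - φ = 7.7105 - 3.91 = 3.8005 eV

Ratio: KE₁/KE₂ = 7.1699/3.8005 = 1.8866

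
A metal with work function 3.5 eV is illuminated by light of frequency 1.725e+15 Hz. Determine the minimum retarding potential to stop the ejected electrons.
3.6340 V

The stopping potential V_s satisfies: eV_s = KE_max

First, find KE_max using Einstein's equation:
E_photon = hf = (6.626×10⁻³⁴ J·s)(1.725e+15 Hz) = 7.1340 eV
KE_max = E_photon - φ = 7.1340 - 3.5 = 3.6340 eV

Since eV_s = KE_max:
V_s = KE_max/e = 3.6340 V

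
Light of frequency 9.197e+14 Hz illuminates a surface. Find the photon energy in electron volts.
3.8036 eV

Using E = hf:

E = hf = (6.626×10⁻³⁴ J·s)(9.197e+14 Hz)
E = 3.8036 eV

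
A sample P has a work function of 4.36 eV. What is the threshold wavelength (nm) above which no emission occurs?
284.37 nm

The threshold wavelength is when the photon energy equals the work function:
hc/λ₀ = φ

Solving for λ₀:
λ₀ = hc/φ = (6.626×10⁻³⁴ J·s)(3×10⁸ m/s) / (4.36 eV × 1.602×10⁻¹⁹ J/eV)
λ₀ = 284.37 nm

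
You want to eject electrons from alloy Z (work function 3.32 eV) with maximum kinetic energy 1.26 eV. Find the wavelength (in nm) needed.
270.71 nm

From Einstein's equation: KE_max = hc/λ - φ

Rearranging for λ:
hc/λ = KE_max + φ
λ = hc/(KE_max + φ)

Required photon energy:
E_photon = KE_max + φ = 1.26 + 3.32 = 4.58 eV

Required wavelength:
λ = hc/E_photon = (6.626×10⁻³⁴)(3×10⁸) / (4.58 × 1.602×10⁻¹⁹)
λ = 270.71 nm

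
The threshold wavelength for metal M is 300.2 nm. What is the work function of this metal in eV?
4.13 eV

At the threshold wavelength, photon energy equals work function:
φ = hc/λ₀

Calculating:
φ = (6.626×10⁻³⁴ J·s)(3×10⁸ m/s) / (300.2×10⁻⁹ m)
φ = 4.13 eV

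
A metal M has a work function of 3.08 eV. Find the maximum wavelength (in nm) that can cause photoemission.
402.55 nm

The threshold wavelength is when the photon energy equals the work function:
hc/λ₀ = φ

Solving for λ₀:
λ₀ = hc/φ = (6.626×10⁻³⁴ J·s)(3×10⁸ m/s) / (3.08 eV × 1.602×10⁻¹⁹ J/eV)
λ₀ = 402.55 nm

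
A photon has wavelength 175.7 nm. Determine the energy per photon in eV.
7.0566 eV

Using E = hf = hc/λ:

E = hc/λ = (6.626×10⁻³⁴ J·s)(3×10⁸ m/s) / (175.7×10⁻⁹ m)
E = 7.0566 eV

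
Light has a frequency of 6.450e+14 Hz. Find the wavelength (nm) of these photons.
464.79 nm

Using the wave equation: c = fλ

Solving for wavelength:
λ = c/f = (3×10⁸ m/s) / (6.450e+14 Hz)
λ = 464.79 nm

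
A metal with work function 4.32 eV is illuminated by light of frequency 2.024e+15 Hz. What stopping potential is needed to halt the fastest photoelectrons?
4.0506 V

The stopping potential V_s satisfies: eV_s = KE_max

First, find KE_max using Einstein's equation:
E_photon = hf = (6.626×10⁻³⁴ J·s)(2.024e+15 Hz) = 8.3706 eV
KE_max = E_photon - φ = 8.3706 - 4.32 = 4.0506 eV

Since eV_s = KE_max:
V_s = KE_max/e = 4.0506 V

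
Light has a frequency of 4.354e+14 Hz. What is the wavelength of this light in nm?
688.54 nm

Using the wave equation: c = fλ

Solving for wavelength:
λ = c/f = (3×10⁸ m/s) / (4.354e+14 Hz)
λ = 688.54 nm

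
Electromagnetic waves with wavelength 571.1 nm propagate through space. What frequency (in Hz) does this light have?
5.2494e+14 Hz

Using the wave equation: c = fλ

Solving for frequency:
f = c/λ = (3×10⁸ m/s) / (571.1×10⁻⁹ m)
f = 5.2494e+14 Hz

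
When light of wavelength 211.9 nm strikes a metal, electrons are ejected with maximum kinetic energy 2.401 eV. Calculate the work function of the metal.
3.45 eV

From Einstein's photoelectric equation: KE_max = hf - φ = hc/λ - φ

Rearranging for φ:
φ = hc/λ - KE_max

Calculate photon energy:
E_photon = hc/λ = 5.8511 eV

Therefore:
φ = 5.8511 - 2.401 = 3.45 eV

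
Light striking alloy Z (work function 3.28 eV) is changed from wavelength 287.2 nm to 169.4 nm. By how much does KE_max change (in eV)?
3.0020 eV

Using Einstein's equation: KE_max = hc/λ - φ

For λ₁ = 287.2 nm:
KE₁ = hc/λ₁ - φ = 4.3170 - 3.28 = 1.0370 eV

For λ₂ = 169.4 nm:
KE₂ = hc/λ₂ - φ = 7.3190 - 3.28 = 4.0390 eV

Change in KE:
ΔKE = KE₂ - KE₁ = 4.0390 - 1.0370 = 3.0020 eV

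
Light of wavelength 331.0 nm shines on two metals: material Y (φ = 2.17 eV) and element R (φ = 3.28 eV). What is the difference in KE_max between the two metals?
1.1100 eV

Using KE_max = hc/λ - φ for each metal:

Photon energy: E = hc/λ = 3.7457 eV

For material Y (φ₁ = 2.17 eV):
KE₁ = E - φ₁ = 3.7457 - 2.17 = 1.5757 eV

For element R (φ₂ = 3.28 eV):
KE₂ = E - φ₂ = 3.7457 - 3.28 = 0.4657 eV

Difference:
ΔKE = KE₁ - KE₂ = 1.5757 - 0.4657 = 1.1100 eV

Note: The difference equals the difference in work functions: 3.28 - 2.17 = 1.11 eV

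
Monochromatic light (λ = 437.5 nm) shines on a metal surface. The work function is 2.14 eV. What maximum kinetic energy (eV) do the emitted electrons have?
0.6939 eV

Using Einstein's photoelectric equation: KE_max = hf - φ = hc/λ - φ

First, calculate the photon energy:
E_photon = hc/λ = (6.626×10⁻³⁴ J·s)(3×10⁸ m/s) / (437.5×10⁻⁹ m)
E_photon = 2.8339 eV

Then, the maximum kinetic energy:
KE_max = E_photon - φ = 2.8339 eV - 2.14 eV = 0.6939 eV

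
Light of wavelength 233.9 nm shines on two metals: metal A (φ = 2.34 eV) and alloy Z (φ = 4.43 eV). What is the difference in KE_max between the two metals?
2.0900 eV

Using KE_max = hc/λ - φ for each metal:

Photon energy: E = hc/λ = 5.3007 eV

For metal A (φ₁ = 2.34 eV):
KE₁ = E - φ₁ = 5.3007 - 2.34 = 2.9607 eV

For alloy Z (φ₂ = 4.43 eV):
KE₂ = E - φ₂ = 5.3007 - 4.43 = 0.8707 eV

Difference:
ΔKE = KE₁ - KE₂ = 2.9607 - 0.8707 = 2.0900 eV

Note: The difference equals the difference in work functions: 4.43 - 2.34 = 2.09 eV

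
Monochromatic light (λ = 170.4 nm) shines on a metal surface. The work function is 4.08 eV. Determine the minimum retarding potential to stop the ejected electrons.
3.1961 V

The stopping potential V_s satisfies: eV_s = KE_max

First, find KE_max using Einstein's equation:
E_photon = hc/λ = 7.2761 eV
KE_max = E_photon - φ = 7.2761 - 4.08 = 3.1961 eV

Since eV_s = KE_max:
V_s = KE_max/e = 3.1961 V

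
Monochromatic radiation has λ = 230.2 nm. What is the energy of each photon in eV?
5.3859 eV

Using E = hf = hc/λ:

E = hc/λ = (6.626×10⁻³⁴ J·s)(3×10⁸ m/s) / (230.2×10⁻⁹ m)
E = 5.3859 eV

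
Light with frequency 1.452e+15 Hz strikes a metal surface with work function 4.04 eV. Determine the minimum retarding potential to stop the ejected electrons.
1.9650 V

The stopping potential V_s satisfies: eV_s = KE_max

First, find KE_max using Einstein's equation:
E_photon = hf = (6.626×10⁻³⁴ J·s)(1.452e+15 Hz) = 6.0050 eV
KE_max = E_photon - φ = 6.0050 - 4.04 = 1.9650 eV

Since eV_s = KE_max:
V_s = KE_max/e = 1.9650 V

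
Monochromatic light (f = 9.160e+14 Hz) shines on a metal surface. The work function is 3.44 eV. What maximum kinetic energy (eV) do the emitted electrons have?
0.3483 eV

Using Einstein's photoelectric equation: KE_max = hf - φ

First, calculate the photon energy:
E_photon = hf = (6.626×10⁻³⁴ J·s)(9.160e+14 Hz)
E_photon = 3.7883 eV

Then, the maximum kinetic energy:
KE_max = E_photon - φ = 3.7883 eV - 3.44 eV = 0.3483 eV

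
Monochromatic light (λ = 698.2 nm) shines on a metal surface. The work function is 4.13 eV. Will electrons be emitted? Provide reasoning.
No

For photoemission, the photon energy must exceed the work function.

Photon energy: E = hc/λ = 1.7758 eV
Work function: φ = 4.13 eV

Since E_photon (1.7758 eV) < φ (4.13 eV), photoemission will NOT occur.
The threshold wavelength is λ₀ = hc/φ = 300.2 nm.
Since 698.2 nm > 300.2 nm, the photons lack sufficient energy.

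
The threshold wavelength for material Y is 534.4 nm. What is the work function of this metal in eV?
2.32 eV

At the threshold wavelength, photon energy equals work function:
φ = hc/λ₀

Calculating:
φ = (6.626×10⁻³⁴ J·s)(3×10⁸ m/s) / (534.4×10⁻⁹ m)
φ = 2.32 eV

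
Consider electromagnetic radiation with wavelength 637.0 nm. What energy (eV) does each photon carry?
1.9464 eV

Using E = hf = hc/λ:

E = hc/λ = (6.626×10⁻³⁴ J·s)(3×10⁸ m/s) / (637.0×10⁻⁹ m)
E = 1.9464 eV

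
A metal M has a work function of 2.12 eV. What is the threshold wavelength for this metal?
584.83 nm

The threshold wavelength is when the photon energy equals the work function:
hc/λ₀ = φ

Solving for λ₀:
λ₀ = hc/φ = (6.626×10⁻³⁴ J·s)(3×10⁸ m/s) / (2.12 eV × 1.602×10⁻¹⁹ J/eV)
λ₀ = 584.83 nm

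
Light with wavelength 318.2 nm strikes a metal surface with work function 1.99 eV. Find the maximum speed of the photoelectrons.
8.1891e+05 m/s

First, find the maximum kinetic energy:
E_photon = hc/λ = 3.8964 eV
KE_max = E_photon - φ = 3.8964 - 1.99 = 1.9064 eV

Convert to Joules: KE_max = 1.9064 × 1.602×10⁻¹⁹ J = 3.0544e-19 J

Then use KE = ½mv² to find velocity:
v = √(2·KE/m) = √(2 × 3.0544e-19 J / 9.109e-31 kg)
v = 8.1891e+05 m/s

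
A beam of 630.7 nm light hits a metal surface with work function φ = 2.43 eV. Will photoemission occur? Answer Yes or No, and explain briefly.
No

For photoemission, the photon energy must exceed the work function.

Photon energy: E = hc/λ = 1.9658 eV
Work function: φ = 2.43 eV

Since E_photon (1.9658 eV) < φ (2.43 eV), photoemission will NOT occur.
The threshold wavelength is λ₀ = hc/φ = 510.2 nm.
Since 630.7 nm > 510.2 nm, the photons lack sufficient energy.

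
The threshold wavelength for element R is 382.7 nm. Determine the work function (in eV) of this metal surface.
3.24 eV

At the threshold wavelength, photon energy equals work function:
φ = hc/λ₀

Calculating:
φ = (6.626×10⁻³⁴ J·s)(3×10⁸ m/s) / (382.7×10⁻⁹ m)
φ = 3.24 eV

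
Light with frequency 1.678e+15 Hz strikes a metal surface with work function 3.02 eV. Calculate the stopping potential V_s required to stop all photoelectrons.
3.9197 V

The stopping potential V_s satisfies: eV_s = KE_max

First, find KE_max using Einstein's equation:
E_photon = hf = (6.626×10⁻³⁴ J·s)(1.678e+15 Hz) = 6.9397 eV
KE_max = E_photon - φ = 6.9397 - 3.02 = 3.9197 eV

Since eV_s = KE_max:
V_s = KE_max/e = 3.9197 V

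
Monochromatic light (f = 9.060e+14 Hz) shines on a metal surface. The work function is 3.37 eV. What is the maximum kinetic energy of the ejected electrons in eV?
0.3769 eV

Using Einstein's photoelectric equation: KE_max = hf - φ

First, calculate the photon energy:
E_photon = hf = (6.626×10⁻³⁴ J·s)(9.060e+14 Hz)
E_photon = 3.7469 eV

Then, the maximum kinetic energy:
KE_max = E_photon - φ = 3.7469 eV - 3.37 eV = 0.3769 eV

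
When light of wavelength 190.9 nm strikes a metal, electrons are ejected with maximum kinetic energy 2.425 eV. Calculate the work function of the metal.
4.07 eV

From Einstein's photoelectric equation: KE_max = hf - φ = hc/λ - φ

Rearranging for φ:
φ = hc/λ - KE_max

Calculate photon energy:
E_photon = hc/λ = 6.4947 eV

Therefore:
φ = 6.4947 - 2.425 = 4.07 eV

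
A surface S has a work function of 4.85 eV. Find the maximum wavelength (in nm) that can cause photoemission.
255.64 nm

The threshold wavelength is when the photon energy equals the work function:
hc/λ₀ = φ

Solving for λ₀:
λ₀ = hc/φ = (6.626×10⁻³⁴ J·s)(3×10⁸ m/s) / (4.85 eV × 1.602×10⁻¹⁹ J/eV)
λ₀ = 255.64 nm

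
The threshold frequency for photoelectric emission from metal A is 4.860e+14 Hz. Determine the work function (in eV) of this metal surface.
2.01 eV

At the threshold frequency, photon energy equals work function:
φ = hf₀

Calculating:
φ = (6.626×10⁻³⁴ J·s)(4.860e+14 Hz)
φ = 2.01 eV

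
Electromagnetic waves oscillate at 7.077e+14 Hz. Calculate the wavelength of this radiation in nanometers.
423.62 nm

Using the wave equation: c = fλ

Solving for wavelength:
λ = c/f = (3×10⁸ m/s) / (7.077e+14 Hz)
λ = 423.62 nm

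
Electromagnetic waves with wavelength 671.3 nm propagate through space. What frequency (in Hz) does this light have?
4.4658e+14 Hz

Using the wave equation: c = fλ

Solving for frequency:
f = c/λ = (3×10⁸ m/s) / (671.3×10⁻⁹ m)
f = 4.4658e+14 Hz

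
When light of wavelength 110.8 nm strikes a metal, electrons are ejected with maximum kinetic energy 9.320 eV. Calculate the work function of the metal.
1.87 eV

From Einstein's photoelectric equation: KE_max = hf - φ = hc/λ - φ

Rearranging for φ:
φ = hc/λ - KE_max

Calculate photon energy:
E_photon = hc/λ = 11.1899 eV

Therefore:
φ = 11.1899 - 9.320 = 1.87 eV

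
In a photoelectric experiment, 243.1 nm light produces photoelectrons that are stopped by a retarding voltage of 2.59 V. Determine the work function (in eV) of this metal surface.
2.51 eV

The stopping potential gives the maximum kinetic energy: KE_max = eV_s = 2.59 eV

From Einstein's photoelectric equation: KE_max = hc/λ - φ
Rearranging: φ = hc/λ - KE_max

Calculate photon energy:
E_photon = hc/λ = (6.626×10⁻³⁴ J·s)(3×10⁸ m/s) / (243.1×10⁻⁹ m) = 5.1001 eV

Therefore:
φ = 5.1001 - 2.59 = 2.51 eV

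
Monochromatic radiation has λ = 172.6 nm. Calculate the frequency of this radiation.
1.7369e+15 Hz

Using the wave equation: c = fλ

Solving for frequency:
f = c/λ = (3×10⁸ m/s) / (172.6×10⁻⁹ m)
f = 1.7369e+15 Hz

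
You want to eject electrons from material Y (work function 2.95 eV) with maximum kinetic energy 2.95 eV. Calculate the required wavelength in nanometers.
210.14 nm

From Einstein's equation: KE_max = hc/λ - φ

Rearranging for λ:
hc/λ = KE_max + φ
λ = hc/(KE_max + φ)

Required photon energy:
E_photon = KE_max + φ = 2.95 + 2.95 = 5.90 eV

Required wavelength:
λ = hc/E_photon = (6.626×10⁻³⁴)(3×10⁸) / (5.90 × 1.602×10⁻¹⁹)
λ = 210.14 nm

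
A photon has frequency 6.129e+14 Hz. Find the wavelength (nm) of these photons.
489.14 nm

Using the wave equation: c = fλ

Solving for wavelength:
λ = c/f = (3×10⁸ m/s) / (6.129e+14 Hz)
λ = 489.14 nm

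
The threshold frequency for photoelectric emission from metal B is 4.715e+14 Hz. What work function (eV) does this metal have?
1.95 eV

At the threshold frequency, photon energy equals work function:
φ = hf₀

Calculating:
φ = (6.626×10⁻³⁴ J·s)(4.715e+14 Hz)
φ = 1.95 eV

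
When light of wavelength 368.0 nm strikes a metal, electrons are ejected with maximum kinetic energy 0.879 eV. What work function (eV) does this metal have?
2.49 eV

From Einstein's photoelectric equation: KE_max = hf - φ = hc/λ - φ

Rearranging for φ:
φ = hc/λ - KE_max

Calculate photon energy:
E_photon = hc/λ = 3.3691 eV

Therefore:
φ = 3.3691 - 0.879 = 2.49 eV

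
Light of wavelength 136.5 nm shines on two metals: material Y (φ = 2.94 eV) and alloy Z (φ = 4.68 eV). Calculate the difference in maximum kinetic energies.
1.7400 eV

Using KE_max = hc/λ - φ for each metal:

Photon energy: E = hc/λ = 9.0831 eV

For material Y (φ₁ = 2.94 eV):
KE₁ = E - φ₁ = 9.0831 - 2.94 = 6.1431 eV

For alloy Z (φ₂ = 4.68 eV):
KE₂ = E - φ₂ = 9.0831 - 4.68 = 4.4031 eV

Difference:
ΔKE = KE₁ - KE₂ = 6.1431 - 4.4031 = 1.7400 eV

Note: The difference equals the difference in work functions: 4.68 - 2.94 = 1.74 eV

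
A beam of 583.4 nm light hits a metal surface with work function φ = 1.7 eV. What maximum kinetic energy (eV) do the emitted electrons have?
0.4252 eV

Using Einstein's photoelectric equation: KE_max = hf - φ = hc/λ - φ

First, calculate the photon energy:
E_photon = hc/λ = (6.626×10⁻³⁴ J·s)(3×10⁸ m/s) / (583.4×10⁻⁹ m)
E_photon = 2.1252 eV

Then, the maximum kinetic energy:
KE_max = E_photon - φ = 2.1252 eV - 1.7 eV = 0.4252 eV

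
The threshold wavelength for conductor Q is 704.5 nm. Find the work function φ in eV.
1.76 eV

At the threshold wavelength, photon energy equals work function:
φ = hc/λ₀

Calculating:
φ = (6.626×10⁻³⁴ J·s)(3×10⁸ m/s) / (704.5×10⁻⁹ m)
φ = 1.76 eV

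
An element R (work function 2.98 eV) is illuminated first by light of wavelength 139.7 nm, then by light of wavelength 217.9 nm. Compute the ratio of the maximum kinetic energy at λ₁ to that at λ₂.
2.1753

Using Einstein's equation: KE_max = hc/λ - φ

For λ₁ = 139.7 nm:
E₁ = hc/λ₁ = 8.8750 eV
KE₁ = E₁ - φ = 8.8750 - 2.98 = 5.8950 eV

For λ₂ = 217.9 nm:
E₂ = hc/λ₂ = 5.6900 eV
KE₂ = E₂ - φ = 5.6900 - 2.98 = 2.7100 eV

Ratio: KE₁/KE₂ = 5.8950/2.7100 = 2.1753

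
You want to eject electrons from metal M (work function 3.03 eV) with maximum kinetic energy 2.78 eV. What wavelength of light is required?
213.40 nm

From Einstein's equation: KE_max = hc/λ - φ

Rearranging for λ:
hc/λ = KE_max + φ
λ = hc/(KE_max + φ)

Required photon energy:
E_photon = KE_max + φ = 2.78 + 3.03 = 5.81 eV

Required wavelength:
λ = hc/E_photon = (6.626×10⁻³⁴)(3×10⁸) / (5.81 × 1.602×10⁻¹⁹)
λ = 213.40 nm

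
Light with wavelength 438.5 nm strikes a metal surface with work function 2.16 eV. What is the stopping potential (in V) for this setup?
0.6675 V

The stopping potential V_s satisfies: eV_s = KE_max

First, find KE_max using Einstein's equation:
E_photon = hc/λ = 2.8275 eV
KE_max = E_photon - φ = 2.8275 - 2.16 = 0.6675 eV

Since eV_s = KE_max:
V_s = KE_max/e = 0.6675 V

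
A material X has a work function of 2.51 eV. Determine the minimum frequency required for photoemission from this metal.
6.0692e+14 Hz

The threshold frequency is when the photon energy equals the work function:
hf₀ = φ

Solving for f₀:
f₀ = φ/h = (2.51 eV × 1.602×10⁻¹⁹ J/eV) / (6.626×10⁻³⁴ J·s)
f₀ = 6.0692e+14 Hz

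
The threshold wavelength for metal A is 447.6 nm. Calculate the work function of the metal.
2.77 eV

At the threshold wavelength, photon energy equals work function:
φ = hc/λ₀

Calculating:
φ = (6.626×10⁻³⁴ J·s)(3×10⁸ m/s) / (447.6×10⁻⁹ m)
φ = 2.77 eV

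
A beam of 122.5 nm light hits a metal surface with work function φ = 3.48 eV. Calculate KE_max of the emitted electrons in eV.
6.6412 eV

Using Einstein's photoelectric equation: KE_max = hf - φ = hc/λ - φ

First, calculate the photon energy:
E_photon = hc/λ = (6.626×10⁻³⁴ J·s)(3×10⁸ m/s) / (122.5×10⁻⁹ m)
E_photon = 10.1212 eV

Then, the maximum kinetic energy:
KE_max = E_photon - φ = 10.1212 eV - 3.48 eV = 6.6412 eV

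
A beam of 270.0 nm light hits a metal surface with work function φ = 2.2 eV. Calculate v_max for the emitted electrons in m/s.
9.1729e+05 m/s

First, find the maximum kinetic energy:
E_photon = hc/λ = 4.5920 eV
KE_max = E_photon - φ = 4.5920 - 2.2 = 2.3920 eV

Convert to Joules: KE_max = 2.3920 × 1.602×10⁻¹⁹ J = 3.8324e-19 J

Then use KE = ½mv² to find velocity:
v = √(2·KE/m) = √(2 × 3.8324e-19 J / 9.109e-31 kg)
v = 9.1729e+05 m/s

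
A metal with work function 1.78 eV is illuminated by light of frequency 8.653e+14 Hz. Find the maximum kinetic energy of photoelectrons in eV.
1.7986 eV

Using Einstein's photoelectric equation: KE_max = hf - φ

First, calculate the photon energy:
E_photon = hf = (6.626×10⁻³⁴ J·s)(8.653e+14 Hz)
E_photon = 3.5786 eV

Then, the maximum kinetic energy:
KE_max = E_photon - φ = 3.5786 eV - 1.78 eV = 1.7986 eV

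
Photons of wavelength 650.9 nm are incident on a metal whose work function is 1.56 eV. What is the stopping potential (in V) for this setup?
0.3448 V

The stopping potential V_s satisfies: eV_s = KE_max

First, find KE_max using Einstein's equation:
E_photon = hc/λ = 1.9048 eV
KE_max = E_photon - φ = 1.9048 - 1.56 = 0.3448 eV

Since eV_s = KE_max:
V_s = KE_max/e = 0.3448 V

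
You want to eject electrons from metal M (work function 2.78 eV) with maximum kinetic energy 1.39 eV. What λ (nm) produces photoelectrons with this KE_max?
297.32 nm

From Einstein's equation: KE_max = hc/λ - φ

Rearranging for λ:
hc/λ = KE_max + φ
λ = hc/(KE_max + φ)

Required photon energy:
E_photon = KE_max + φ = 1.39 + 2.78 = 4.17 eV

Required wavelength:
λ = hc/E_photon = (6.626×10⁻³⁴)(3×10⁸) / (4.17 × 1.602×10⁻¹⁹)
λ = 297.32 nm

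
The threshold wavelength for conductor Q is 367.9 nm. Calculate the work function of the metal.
3.37 eV

At the threshold wavelength, photon energy equals work function:
φ = hc/λ₀

Calculating:
φ = (6.626×10⁻³⁴ J·s)(3×10⁸ m/s) / (367.9×10⁻⁹ m)
φ = 3.37 eV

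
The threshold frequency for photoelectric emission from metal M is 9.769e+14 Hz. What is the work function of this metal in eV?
4.04 eV

At the threshold frequency, photon energy equals work function:
φ = hf₀

Calculating:
φ = (6.626×10⁻³⁴ J·s)(9.769e+14 Hz)
φ = 4.04 eV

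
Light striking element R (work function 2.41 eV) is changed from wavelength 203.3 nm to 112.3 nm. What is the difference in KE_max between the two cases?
4.9419 eV

Using Einstein's equation: KE_max = hc/λ - φ

For λ₁ = 203.3 nm:
KE₁ = hc/λ₁ - φ = 6.0986 - 2.41 = 3.6886 eV

For λ₂ = 112.3 nm:
KE₂ = hc/λ₂ - φ = 11.0404 - 2.41 = 8.6304 eV

Change in KE:
ΔKE = KE₂ - KE₁ = 8.6304 - 3.6886 = 4.9419 eV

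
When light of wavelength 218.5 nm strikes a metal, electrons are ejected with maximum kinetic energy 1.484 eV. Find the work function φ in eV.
4.19 eV

From Einstein's photoelectric equation: KE_max = hf - φ = hc/λ - φ

Rearranging for φ:
φ = hc/λ - KE_max

Calculate photon energy:
E_photon = hc/λ = 5.6743 eV

Therefore:
φ = 5.6743 - 1.484 = 4.19 eV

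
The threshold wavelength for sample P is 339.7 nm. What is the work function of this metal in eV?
3.65 eV

At the threshold wavelength, photon energy equals work function:
φ = hc/λ₀

Calculating:
φ = (6.626×10⁻³⁴ J·s)(3×10⁸ m/s) / (339.7×10⁻⁹ m)
φ = 3.65 eV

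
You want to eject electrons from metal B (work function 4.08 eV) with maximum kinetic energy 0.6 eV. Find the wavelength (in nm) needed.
264.92 nm

From Einstein's equation: KE_max = hc/λ - φ

Rearranging for λ:
hc/λ = KE_max + φ
λ = hc/(KE_max + φ)

Required photon energy:
E_photon = KE_max + φ = 0.6 + 4.08 = 4.68 eV

Required wavelength:
λ = hc/E_photon = (6.626×10⁻³⁴)(3×10⁸) / (4.68 × 1.602×10⁻¹⁹)
λ = 264.92 nm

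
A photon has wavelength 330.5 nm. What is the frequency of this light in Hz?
9.0709e+14 Hz

Using the wave equation: c = fλ

Solving for frequency:
f = c/λ = (3×10⁸ m/s) / (330.5×10⁻⁹ m)
f = 9.0709e+14 Hz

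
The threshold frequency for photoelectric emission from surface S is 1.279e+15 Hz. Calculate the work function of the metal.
5.29 eV

At the threshold frequency, photon energy equals work function:
φ = hf₀

Calculating:
φ = (6.626×10⁻³⁴ J·s)(1.279e+15 Hz)
φ = 5.29 eV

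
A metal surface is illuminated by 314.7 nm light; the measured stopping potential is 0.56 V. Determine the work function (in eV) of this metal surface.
3.38 eV

The stopping potential gives the maximum kinetic energy: KE_max = eV_s = 0.56 eV

From Einstein's photoelectric equation: KE_max = hc/λ - φ
Rearranging: φ = hc/λ - KE_max

Calculate photon energy:
E_photon = hc/λ = (6.626×10⁻³⁴ J·s)(3×10⁸ m/s) / (314.7×10⁻⁹ m) = 3.9398 eV

Therefore:
φ = 3.9398 - 0.56 = 3.38 eV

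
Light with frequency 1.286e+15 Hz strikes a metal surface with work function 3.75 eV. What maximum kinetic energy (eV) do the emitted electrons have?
1.5685 eV

Using Einstein's photoelectric equation: KE_max = hf - φ

First, calculate the photon energy:
E_photon = hf = (6.626×10⁻³⁴ J·s)(1.286e+15 Hz)
E_photon = 5.3185 eV

Then, the maximum kinetic energy:
KE_max = E_photon - φ = 5.3185 eV - 3.75 eV = 1.5685 eV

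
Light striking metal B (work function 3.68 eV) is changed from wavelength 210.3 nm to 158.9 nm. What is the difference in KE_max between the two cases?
1.9071 eV

Using Einstein's equation: KE_max = hc/λ - φ

For λ₁ = 210.3 nm:
KE₁ = hc/λ₁ - φ = 5.8956 - 3.68 = 2.2156 eV

For λ₂ = 158.9 nm:
KE₂ = hc/λ₂ - φ = 7.8027 - 3.68 = 4.1227 eV

Change in KE:
ΔKE = KE₂ - KE₁ = 4.1227 - 2.2156 = 1.9071 eV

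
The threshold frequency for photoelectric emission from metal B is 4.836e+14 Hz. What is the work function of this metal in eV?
2.00 eV

At the threshold frequency, photon energy equals work function:
φ = hf₀

Calculating:
φ = (6.626×10⁻³⁴ J·s)(4.836e+14 Hz)
φ = 2.00 eV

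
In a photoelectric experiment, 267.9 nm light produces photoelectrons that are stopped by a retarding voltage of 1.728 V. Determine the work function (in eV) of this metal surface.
2.90 eV

The stopping potential gives the maximum kinetic energy: KE_max = eV_s = 1.728 eV

From Einstein's photoelectric equation: KE_max = hc/λ - φ
Rearranging: φ = hc/λ - KE_max

Calculate photon energy:
E_photon = hc/λ = (6.626×10⁻³⁴ J·s)(3×10⁸ m/s) / (267.9×10⁻⁹ m) = 4.6280 eV

Therefore:
φ = 4.6280 - 1.728 = 2.90 eV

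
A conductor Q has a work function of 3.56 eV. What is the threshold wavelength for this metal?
348.27 nm

The threshold wavelength is when the photon energy equals the work function:
hc/λ₀ = φ

Solving for λ₀:
λ₀ = hc/φ = (6.626×10⁻³⁴ J·s)(3×10⁸ m/s) / (3.56 eV × 1.602×10⁻¹⁹ J/eV)
λ₀ = 348.27 nm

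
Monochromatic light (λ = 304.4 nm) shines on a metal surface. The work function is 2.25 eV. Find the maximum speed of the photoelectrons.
8.0081e+05 m/s

First, find the maximum kinetic energy:
E_photon = hc/λ = 4.0731 eV
KE_max = E_photon - φ = 4.0731 - 2.25 = 1.8231 eV

Convert to Joules: KE_max = 1.8231 × 1.602×10⁻¹⁹ J = 2.9209e-19 J

Then use KE = ½mv² to find velocity:
v = √(2·KE/m) = √(2 × 2.9209e-19 J / 9.109e-31 kg)
v = 8.0081e+05 m/s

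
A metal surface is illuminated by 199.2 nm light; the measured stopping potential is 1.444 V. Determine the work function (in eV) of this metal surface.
4.78 eV

The stopping potential gives the maximum kinetic energy: KE_max = eV_s = 1.444 eV

From Einstein's photoelectric equation: KE_max = hc/λ - φ
Rearranging: φ = hc/λ - KE_max

Calculate photon energy:
E_photon = hc/λ = (6.626×10⁻³⁴ J·s)(3×10⁸ m/s) / (199.2×10⁻⁹ m) = 6.2241 eV

Therefore:
φ = 6.2241 - 1.444 = 4.78 eV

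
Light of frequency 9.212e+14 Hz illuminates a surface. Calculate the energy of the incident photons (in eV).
3.8098 eV

Using E = hf:

E = hf = (6.626×10⁻³⁴ J·s)(9.212e+14 Hz)
E = 3.8098 eV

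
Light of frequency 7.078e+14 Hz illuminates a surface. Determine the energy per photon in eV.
2.9272 eV

Using E = hf:

E = hf = (6.626×10⁻³⁴ J·s)(7.078e+14 Hz)
E = 2.9272 eV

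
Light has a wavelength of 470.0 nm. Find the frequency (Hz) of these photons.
6.3786e+14 Hz

Using the wave equation: c = fλ

Solving for frequency:
f = c/λ = (3×10⁸ m/s) / (470.0×10⁻⁹ m)
f = 6.3786e+14 Hz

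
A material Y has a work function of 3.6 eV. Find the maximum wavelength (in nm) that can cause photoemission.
344.40 nm

The threshold wavelength is when the photon energy equals the work function:
hc/λ₀ = φ

Solving for λ₀:
λ₀ = hc/φ = (6.626×10⁻³⁴ J·s)(3×10⁸ m/s) / (3.6 eV × 1.602×10⁻¹⁹ J/eV)
λ₀ = 344.40 nm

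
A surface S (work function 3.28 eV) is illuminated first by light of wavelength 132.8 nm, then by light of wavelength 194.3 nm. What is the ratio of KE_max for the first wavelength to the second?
1.9529

Using Einstein's equation: KE_max = hc/λ - φ

For λ₁ = 132.8 nm:
E₁ = hc/λ₁ = 9.3362 eV
KE₁ = E₁ - φ = 9.3362 - 3.28 = 6.0562 eV

For λ₂ = 194.3 nm:
E₂ = hc/λ₂ = 6.3811 eV
KE₂ = E₂ - φ = 6.3811 - 3.28 = 3.1011 eV

Ratio: KE₁/KE₂ = 6.0562/3.1011 = 1.9529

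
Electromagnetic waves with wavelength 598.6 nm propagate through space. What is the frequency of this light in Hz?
5.0082e+14 Hz

Using the wave equation: c = fλ

Solving for frequency:
f = c/λ = (3×10⁸ m/s) / (598.6×10⁻⁹ m)
f = 5.0082e+14 Hz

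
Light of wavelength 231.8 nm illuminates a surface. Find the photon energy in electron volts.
5.3488 eV

Using E = hf = hc/λ:

E = hc/λ = (6.626×10⁻³⁴ J·s)(3×10⁸ m/s) / (231.8×10⁻⁹ m)
E = 5.3488 eV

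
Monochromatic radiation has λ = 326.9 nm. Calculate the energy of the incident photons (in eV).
3.7927 eV

Using E = hf = hc/λ:

E = hc/λ = (6.626×10⁻³⁴ J·s)(3×10⁸ m/s) / (326.9×10⁻⁹ m)
E = 3.7927 eV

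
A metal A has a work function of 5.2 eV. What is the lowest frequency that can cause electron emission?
1.2574e+15 Hz

The threshold frequency is when the photon energy equals the work function:
hf₀ = φ

Solving for f₀:
f₀ = φ/h = (5.2 eV × 1.602×10⁻¹⁹ J/eV) / (6.626×10⁻³⁴ J·s)
f₀ = 1.2574e+15 Hz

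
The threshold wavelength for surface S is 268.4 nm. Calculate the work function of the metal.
4.62 eV

At the threshold wavelength, photon energy equals work function:
φ = hc/λ₀

Calculating:
φ = (6.626×10⁻³⁴ J·s)(3×10⁸ m/s) / (268.4×10⁻⁹ m)
φ = 4.62 eV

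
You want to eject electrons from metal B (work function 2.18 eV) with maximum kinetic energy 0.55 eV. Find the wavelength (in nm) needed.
454.15 nm

From Einstein's equation: KE_max = hc/λ - φ

Rearranging for λ:
hc/λ = KE_max + φ
λ = hc/(KE_max + φ)

Required photon energy:
E_photon = KE_max + φ = 0.55 + 2.18 = 2.73 eV

Required wavelength:
λ = hc/E_photon = (6.626×10⁻³⁴)(3×10⁸) / (2.73 × 1.602×10⁻¹⁹)
λ = 454.15 nm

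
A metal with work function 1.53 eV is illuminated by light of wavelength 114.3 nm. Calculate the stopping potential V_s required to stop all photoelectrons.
9.3173 V

The stopping potential V_s satisfies: eV_s = KE_max

First, find KE_max using Einstein's equation:
E_photon = hc/λ = 10.8473 eV
KE_max = E_photon - φ = 10.8473 - 1.53 = 9.3173 eV

Since eV_s = KE_max:
V_s = KE_max/e = 9.3173 V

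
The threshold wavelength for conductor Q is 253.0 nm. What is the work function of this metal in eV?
4.90 eV

At the threshold wavelength, photon energy equals work function:
φ = hc/λ₀

Calculating:
φ = (6.626×10⁻³⁴ J·s)(3×10⁸ m/s) / (253.0×10⁻⁹ m)
φ = 4.90 eV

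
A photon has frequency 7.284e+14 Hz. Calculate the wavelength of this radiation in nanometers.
411.58 nm

Using the wave equation: c = fλ

Solving for wavelength:
λ = c/f = (3×10⁸ m/s) / (7.284e+14 Hz)
λ = 411.58 nm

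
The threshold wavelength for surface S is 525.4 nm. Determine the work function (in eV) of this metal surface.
2.36 eV

At the threshold wavelength, photon energy equals work function:
φ = hc/λ₀

Calculating:
φ = (6.626×10⁻³⁴ J·s)(3×10⁸ m/s) / (525.4×10⁻⁹ m)
φ = 2.36 eV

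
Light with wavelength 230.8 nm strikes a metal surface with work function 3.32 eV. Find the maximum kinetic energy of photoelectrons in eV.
2.0519 eV

Using Einstein's photoelectric equation: KE_max = hf - φ = hc/λ - φ

First, calculate the photon energy:
E_photon = hc/λ = (6.626×10⁻³⁴ J·s)(3×10⁸ m/s) / (230.8×10⁻⁹ m)
E_photon = 5.3719 eV

Then, the maximum kinetic energy:
KE_max = E_photon - φ = 5.3719 eV - 3.32 eV = 2.0519 eV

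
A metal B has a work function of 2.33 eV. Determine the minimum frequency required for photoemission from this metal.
5.6339e+14 Hz

The threshold frequency is when the photon energy equals the work function:
hf₀ = φ

Solving for f₀:
f₀ = φ/h = (2.33 eV × 1.602×10⁻¹⁹ J/eV) / (6.626×10⁻³⁴ J·s)
f₀ = 5.6339e+14 Hz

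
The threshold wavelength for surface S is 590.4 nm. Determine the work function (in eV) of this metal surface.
2.10 eV

At the threshold wavelength, photon energy equals work function:
φ = hc/λ₀

Calculating:
φ = (6.626×10⁻³⁴ J·s)(3×10⁸ m/s) / (590.4×10⁻⁹ m)
φ = 2.10 eV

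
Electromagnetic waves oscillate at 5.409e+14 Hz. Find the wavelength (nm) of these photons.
554.25 nm

Using the wave equation: c = fλ

Solving for wavelength:
λ = c/f = (3×10⁸ m/s) / (5.409e+14 Hz)
λ = 554.25 nm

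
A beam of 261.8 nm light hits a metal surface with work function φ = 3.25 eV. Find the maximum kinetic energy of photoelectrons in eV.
1.4858 eV

Using Einstein's photoelectric equation: KE_max = hf - φ = hc/λ - φ

First, calculate the photon energy:
E_photon = hc/λ = (6.626×10⁻³⁴ J·s)(3×10⁸ m/s) / (261.8×10⁻⁹ m)
E_photon = 4.7358 eV

Then, the maximum kinetic energy:
KE_max = E_photon - φ = 4.7358 eV - 3.25 eV = 1.4858 eV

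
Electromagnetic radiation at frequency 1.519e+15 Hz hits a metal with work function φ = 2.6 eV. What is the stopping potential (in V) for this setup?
3.6821 V

The stopping potential V_s satisfies: eV_s = KE_max

First, find KE_max using Einstein's equation:
E_photon = hf = (6.626×10⁻³⁴ J·s)(1.519e+15 Hz) = 6.2821 eV
KE_max = E_photon - φ = 6.2821 - 2.6 = 3.6821 eV

Since eV_s = KE_max:
V_s = KE_max/e = 3.6821 V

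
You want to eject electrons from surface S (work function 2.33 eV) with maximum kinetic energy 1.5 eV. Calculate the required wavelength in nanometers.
323.72 nm

From Einstein's equation: KE_max = hc/λ - φ

Rearranging for λ:
hc/λ = KE_max + φ
λ = hc/(KE_max + φ)

Required photon energy:
E_photon = KE_max + φ = 1.5 + 2.33 = 3.83 eV

Required wavelength:
λ = hc/E_photon = (6.626×10⁻³⁴)(3×10⁸) / (3.83 × 1.602×10⁻¹⁹)
λ = 323.72 nm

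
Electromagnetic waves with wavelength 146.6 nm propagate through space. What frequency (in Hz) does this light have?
2.0450e+15 Hz

Using the wave equation: c = fλ

Solving for frequency:
f = c/λ = (3×10⁸ m/s) / (146.6×10⁻⁹ m)
f = 2.0450e+15 Hz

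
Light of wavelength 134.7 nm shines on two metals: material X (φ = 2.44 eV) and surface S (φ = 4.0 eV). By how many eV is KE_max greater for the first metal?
1.5600 eV

Using KE_max = hc/λ - φ for each metal:

Photon energy: E = hc/λ = 9.2045 eV

For material X (φ₁ = 2.44 eV):
KE₁ = E - φ₁ = 9.2045 - 2.44 = 6.7645 eV

For surface S (φ₂ = 4.0 eV):
KE₂ = E - φ₂ = 9.2045 - 4.0 = 5.2045 eV

Difference:
ΔKE = KE₁ - KE₂ = 6.7645 - 5.2045 = 1.5600 eV

Note: The difference equals the difference in work functions: 4.0 - 2.44 = 1.56 eV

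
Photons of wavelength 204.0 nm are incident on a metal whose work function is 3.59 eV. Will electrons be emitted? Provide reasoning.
Yes

For photoemission, the photon energy must exceed the work function.

Photon energy: E = hc/λ = 6.0777 eV
Work function: φ = 3.59 eV

Since E_photon (6.0777 eV) > φ (3.59 eV), photoemission WILL occur.
The threshold wavelength is λ₀ = hc/φ = 345.4 nm.
Since 204.0 nm < 345.4 nm, the light has sufficient energy.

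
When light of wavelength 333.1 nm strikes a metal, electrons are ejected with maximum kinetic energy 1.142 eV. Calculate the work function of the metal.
2.58 eV

From Einstein's photoelectric equation: KE_max = hf - φ = hc/λ - φ

Rearranging for φ:
φ = hc/λ - KE_max

Calculate photon energy:
E_photon = hc/λ = 3.7221 eV

Therefore:
φ = 3.7221 - 1.142 = 2.58 eV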